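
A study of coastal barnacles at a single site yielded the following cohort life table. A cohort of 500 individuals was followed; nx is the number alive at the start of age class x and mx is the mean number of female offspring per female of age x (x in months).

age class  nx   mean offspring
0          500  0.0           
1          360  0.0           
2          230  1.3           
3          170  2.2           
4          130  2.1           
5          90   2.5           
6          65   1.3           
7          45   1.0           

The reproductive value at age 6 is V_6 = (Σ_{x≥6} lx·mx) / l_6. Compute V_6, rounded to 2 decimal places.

1.99

lx = nx/n0 = nx/500: 1, 0.72, 0.46, 0.34, 0.26, 0.18, 0.13, 0.09
lx·mx for x ≥ 6: 0.169, 0.09 → sum = 0.259
V_6 = 0.259 / l_6 = 0.259 / 0.13 = 1.992308… → 1.99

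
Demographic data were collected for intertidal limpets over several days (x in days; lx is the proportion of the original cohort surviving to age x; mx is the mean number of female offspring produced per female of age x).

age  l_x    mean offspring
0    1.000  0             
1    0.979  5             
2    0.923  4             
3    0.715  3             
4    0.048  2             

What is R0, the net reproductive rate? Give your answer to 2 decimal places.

lx·mx by age: 0, 4.895, 3.692, 2.145, 0.096
R0 = Σ lx·mx = 10.828 → 10.83

10.83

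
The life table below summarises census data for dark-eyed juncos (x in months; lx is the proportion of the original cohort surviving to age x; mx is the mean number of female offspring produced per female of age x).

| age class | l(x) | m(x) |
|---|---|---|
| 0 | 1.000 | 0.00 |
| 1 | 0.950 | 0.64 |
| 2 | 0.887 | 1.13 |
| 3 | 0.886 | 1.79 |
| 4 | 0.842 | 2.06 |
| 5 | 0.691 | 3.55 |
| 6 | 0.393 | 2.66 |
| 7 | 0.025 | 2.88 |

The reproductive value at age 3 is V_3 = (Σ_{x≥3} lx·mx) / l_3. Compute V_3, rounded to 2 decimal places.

7.78

lx·mx for x ≥ 3: 1.58594, 1.73452, 2.45305, 1.04538, 0.072 → sum = 6.89089
V_3 = 6.89089 / l_3 = 6.89089 / 0.886 = 7.777528… → 7.78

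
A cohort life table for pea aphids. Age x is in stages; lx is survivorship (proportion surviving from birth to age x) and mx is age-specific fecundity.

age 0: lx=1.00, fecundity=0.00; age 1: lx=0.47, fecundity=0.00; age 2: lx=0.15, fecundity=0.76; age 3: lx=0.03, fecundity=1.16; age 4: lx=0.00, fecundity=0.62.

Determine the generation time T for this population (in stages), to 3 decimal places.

2.234

lx·mx: 0, 0, 0.114, 0.0348, 0 → R0 = 0.1488
x·lx·mx: 0, 0, 0.228, 0.1044, 0 → Σ = 0.3324
T = 0.3324 / 0.1488 = 2.233871… → 2.234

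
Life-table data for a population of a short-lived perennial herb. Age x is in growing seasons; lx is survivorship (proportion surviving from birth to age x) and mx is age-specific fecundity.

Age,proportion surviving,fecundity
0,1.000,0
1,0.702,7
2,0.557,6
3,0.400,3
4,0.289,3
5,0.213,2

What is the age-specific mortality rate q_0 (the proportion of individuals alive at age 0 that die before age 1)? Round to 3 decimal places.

q_0 = (l_0 − l_1) / l_0 = (1 − 0.702) / 1
     = 0.298 / 1 = 0.298 → 0.298

0.298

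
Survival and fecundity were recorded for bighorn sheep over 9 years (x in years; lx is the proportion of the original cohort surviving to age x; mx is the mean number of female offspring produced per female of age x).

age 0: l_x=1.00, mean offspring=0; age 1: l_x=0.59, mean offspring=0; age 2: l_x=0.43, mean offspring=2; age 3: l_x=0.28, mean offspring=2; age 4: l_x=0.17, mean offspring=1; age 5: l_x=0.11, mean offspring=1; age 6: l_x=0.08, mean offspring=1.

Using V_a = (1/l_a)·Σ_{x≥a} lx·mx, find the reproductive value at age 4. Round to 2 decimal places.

2.12

lx·mx for x ≥ 4: 0.17, 0.11, 0.08 → sum = 0.36
V_4 = 0.36 / l_4 = 0.36 / 0.17 = 2.117647… → 2.12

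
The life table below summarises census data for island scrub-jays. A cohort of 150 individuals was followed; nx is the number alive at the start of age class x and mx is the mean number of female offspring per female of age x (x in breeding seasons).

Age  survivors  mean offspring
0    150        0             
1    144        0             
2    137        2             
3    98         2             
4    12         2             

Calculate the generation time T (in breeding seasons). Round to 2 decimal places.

lx = nx/n0 = nx/150: 1, 0.96, 0.91333…, 0.65333…, 0.08
lx·mx: 0, 0, 1.826667…, 1.306667…, 0.16 → R0 = 3.293333…
x·lx·mx: 0, 0, 3.653333…, 3.92…, 0.64 → Σ = 8.213333…
T = 8.213333… / 3.293333… = 2.493927… → 2.49

2.49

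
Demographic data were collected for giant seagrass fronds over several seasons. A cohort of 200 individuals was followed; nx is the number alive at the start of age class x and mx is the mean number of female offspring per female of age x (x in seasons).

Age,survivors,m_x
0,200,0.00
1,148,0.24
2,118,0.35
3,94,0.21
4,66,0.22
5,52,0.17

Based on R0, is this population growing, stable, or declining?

declining

lx = nx/n0 = nx/200: 1, 0.74, 0.59, 0.47, 0.33, 0.26
R0 = Σ lx·mx = 0 + 0.1776 + 0.2065 + 0.0987 + 0.0726 + 0.0442 = 0.5996
R0 < 1, so the population is declining.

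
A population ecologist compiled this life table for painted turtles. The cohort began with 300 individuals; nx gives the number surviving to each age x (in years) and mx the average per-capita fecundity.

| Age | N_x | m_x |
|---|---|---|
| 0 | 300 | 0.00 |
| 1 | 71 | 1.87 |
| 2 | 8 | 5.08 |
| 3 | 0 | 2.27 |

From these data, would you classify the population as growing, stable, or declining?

declining

lx = nx/n0 = nx/300: 1, 0.23667…, 0.02667…, 0
R0 = Σ lx·mx = 0 + 0.442567… + 0.135467… + 0 = 0.578033…
R0 < 1, so the population is declining.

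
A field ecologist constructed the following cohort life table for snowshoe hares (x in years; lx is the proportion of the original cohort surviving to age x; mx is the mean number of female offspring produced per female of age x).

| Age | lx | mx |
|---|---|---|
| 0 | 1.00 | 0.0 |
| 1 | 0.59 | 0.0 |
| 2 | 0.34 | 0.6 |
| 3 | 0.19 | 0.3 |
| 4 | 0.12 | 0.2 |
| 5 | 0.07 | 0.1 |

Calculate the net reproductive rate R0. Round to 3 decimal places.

lx·mx by age: 0, 0, 0.204, 0.057, 0.024, 0.007
R0 = Σ lx·mx = 0.292 → 0.292

0.292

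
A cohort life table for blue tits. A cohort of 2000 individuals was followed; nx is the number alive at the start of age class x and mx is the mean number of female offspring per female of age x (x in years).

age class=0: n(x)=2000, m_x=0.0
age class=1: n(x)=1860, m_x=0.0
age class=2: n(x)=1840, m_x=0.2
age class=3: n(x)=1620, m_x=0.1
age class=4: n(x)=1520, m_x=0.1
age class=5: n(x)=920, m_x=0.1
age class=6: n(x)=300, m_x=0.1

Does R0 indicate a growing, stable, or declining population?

lx = nx/n0 = nx/2000: 1, 0.93, 0.92, 0.81, 0.76, 0.46, 0.15
R0 = Σ lx·mx = 0 + 0 + 0.184 + 0.081 + 0.076 + 0.046 + 0.015 = 0.402
R0 < 1, so the population is declining.

declining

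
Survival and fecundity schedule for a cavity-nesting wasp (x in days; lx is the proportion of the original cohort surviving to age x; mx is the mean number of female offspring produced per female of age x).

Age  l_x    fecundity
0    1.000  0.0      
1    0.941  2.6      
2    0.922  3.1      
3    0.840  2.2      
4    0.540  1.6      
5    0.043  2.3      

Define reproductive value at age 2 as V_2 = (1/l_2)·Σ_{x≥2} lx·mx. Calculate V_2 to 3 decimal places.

6.149

lx·mx for x ≥ 2: 2.8582, 1.848, 0.864, 0.0989 → sum = 5.6691
V_2 = 5.6691 / l_2 = 5.6691 / 0.922 = 6.148698… → 6.149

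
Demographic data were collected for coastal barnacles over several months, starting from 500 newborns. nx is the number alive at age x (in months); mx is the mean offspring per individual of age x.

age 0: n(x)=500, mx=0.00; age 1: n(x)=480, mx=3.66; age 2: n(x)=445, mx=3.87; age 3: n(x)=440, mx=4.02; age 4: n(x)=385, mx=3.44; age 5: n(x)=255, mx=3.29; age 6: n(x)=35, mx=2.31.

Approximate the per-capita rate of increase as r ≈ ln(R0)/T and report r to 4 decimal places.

0.9900

lx = nx/n0 = nx/500: 1, 0.96, 0.89, 0.88, 0.77, 0.51, 0.07
R0 = Σ lx·mx = 0 + 3.5136 + 3.4443 + 3.5376 + 2.6488 + 1.6779 + 0.1617 = 14.9839
Σ x·lx·mx = 40.9699; T = 40.9699/14.9839 = 2.73426…
r ≈ ln(R0)/T = ln(14.9839)/2.73426… = 0.990021… → 0.9900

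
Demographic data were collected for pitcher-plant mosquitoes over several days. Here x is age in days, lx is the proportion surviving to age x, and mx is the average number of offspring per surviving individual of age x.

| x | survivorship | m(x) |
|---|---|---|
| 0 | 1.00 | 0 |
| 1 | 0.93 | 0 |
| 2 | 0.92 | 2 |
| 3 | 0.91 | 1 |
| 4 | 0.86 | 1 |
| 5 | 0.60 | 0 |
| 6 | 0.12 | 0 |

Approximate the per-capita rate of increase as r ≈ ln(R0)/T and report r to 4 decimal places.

R0 = Σ lx·mx = 0 + 0 + 1.84 + 0.91 + 0.86 + 0 + 0 = 3.61
Σ x·lx·mx = 9.85; T = 9.85/3.61 = 2.72853…
r ≈ ln(R0)/T = ln(3.61)/2.72853… = 0.470476… → 0.4705

0.4705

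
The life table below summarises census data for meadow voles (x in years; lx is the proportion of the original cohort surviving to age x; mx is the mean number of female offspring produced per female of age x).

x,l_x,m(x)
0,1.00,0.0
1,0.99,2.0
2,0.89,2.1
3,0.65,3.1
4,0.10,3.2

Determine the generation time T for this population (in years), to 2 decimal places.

lx·mx: 0, 1.98, 1.869, 2.015, 0.32 → R0 = 6.184
x·lx·mx: 0, 1.98, 3.738, 6.045, 1.28 → Σ = 13.043
T = 13.043 / 6.184 = 2.109153… → 2.11

2.11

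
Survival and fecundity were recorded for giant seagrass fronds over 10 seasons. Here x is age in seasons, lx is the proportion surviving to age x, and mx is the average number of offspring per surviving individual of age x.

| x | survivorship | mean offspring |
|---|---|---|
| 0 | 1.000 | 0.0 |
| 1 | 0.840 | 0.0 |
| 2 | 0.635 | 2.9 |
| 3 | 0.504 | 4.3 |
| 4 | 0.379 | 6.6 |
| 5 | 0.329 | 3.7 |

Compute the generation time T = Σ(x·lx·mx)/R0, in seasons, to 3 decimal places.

lx·mx: 0, 0, 1.8415, 2.1672, 2.5014, 1.2173 → R0 = 7.7274
x·lx·mx: 0, 0, 3.683, 6.5016, 10.0056, 6.0865 → Σ = 26.2767
T = 26.2767 / 7.7274 = 3.400458… → 3.400

3.400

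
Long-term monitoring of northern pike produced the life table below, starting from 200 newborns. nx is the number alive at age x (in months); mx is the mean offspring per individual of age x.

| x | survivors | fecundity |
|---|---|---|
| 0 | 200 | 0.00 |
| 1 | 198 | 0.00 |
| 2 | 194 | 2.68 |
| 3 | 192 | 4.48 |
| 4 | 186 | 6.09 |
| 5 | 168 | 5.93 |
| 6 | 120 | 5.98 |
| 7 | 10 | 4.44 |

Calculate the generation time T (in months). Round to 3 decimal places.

4.156

lx = nx/n0 = nx/200: 1, 0.99, 0.97, 0.96, 0.93, 0.84, 0.6, 0.05
lx·mx: 0, 0, 2.5996, 4.3008, 5.6637, 4.9812, 3.588, 0.222 → R0 = 21.3553
x·lx·mx: 0, 0, 5.1992, 12.9024, 22.6548, 24.906, 21.528, 1.554 → Σ = 88.7444
T = 88.7444 / 21.3553 = 4.155615… → 4.156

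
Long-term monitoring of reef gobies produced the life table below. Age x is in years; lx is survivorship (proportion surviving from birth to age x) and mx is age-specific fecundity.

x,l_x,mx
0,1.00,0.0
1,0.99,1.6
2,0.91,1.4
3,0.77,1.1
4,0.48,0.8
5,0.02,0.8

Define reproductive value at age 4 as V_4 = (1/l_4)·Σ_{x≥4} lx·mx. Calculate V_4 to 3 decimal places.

lx·mx for x ≥ 4: 0.384, 0.016 → sum = 0.4
V_4 = 0.4 / l_4 = 0.4 / 0.48 = 0.833333… → 0.833

0.833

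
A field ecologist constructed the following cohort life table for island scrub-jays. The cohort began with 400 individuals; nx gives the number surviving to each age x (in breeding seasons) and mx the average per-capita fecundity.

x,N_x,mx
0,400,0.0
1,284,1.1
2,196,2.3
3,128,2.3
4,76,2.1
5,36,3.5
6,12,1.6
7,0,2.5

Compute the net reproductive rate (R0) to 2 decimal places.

lx = nx/n0 = nx/400: 1, 0.71, 0.49, 0.32, 0.19, 0.09, 0.03, 0
lx·mx by age: 0, 0.781, 1.127, 0.736, 0.399, 0.315, 0.048, 0
R0 = Σ lx·mx = 3.406 → 3.41

3.41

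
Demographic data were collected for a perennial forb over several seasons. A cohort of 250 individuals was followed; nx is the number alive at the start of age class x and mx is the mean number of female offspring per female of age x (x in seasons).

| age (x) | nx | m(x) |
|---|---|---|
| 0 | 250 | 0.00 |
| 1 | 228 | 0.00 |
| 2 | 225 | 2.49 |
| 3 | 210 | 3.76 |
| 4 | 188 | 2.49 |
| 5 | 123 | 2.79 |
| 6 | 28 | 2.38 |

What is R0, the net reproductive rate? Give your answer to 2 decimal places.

8.91

lx = nx/n0 = nx/250: 1, 0.912, 0.9, 0.84, 0.752, 0.492, 0.112
lx·mx by age: 0, 0, 2.241, 3.1584, 1.87248, 1.37268, 0.26656
R0 = Σ lx·mx = 8.91112 → 8.91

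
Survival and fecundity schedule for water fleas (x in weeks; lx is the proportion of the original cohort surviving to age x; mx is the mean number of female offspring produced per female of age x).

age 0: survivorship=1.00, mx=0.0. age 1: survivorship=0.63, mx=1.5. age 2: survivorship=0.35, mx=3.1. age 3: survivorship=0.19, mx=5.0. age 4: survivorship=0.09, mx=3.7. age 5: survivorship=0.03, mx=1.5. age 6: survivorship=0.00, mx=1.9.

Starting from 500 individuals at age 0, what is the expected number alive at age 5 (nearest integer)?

15

Expected survivors = N0 · l_5 = 500 × 0.03 = 15 → 15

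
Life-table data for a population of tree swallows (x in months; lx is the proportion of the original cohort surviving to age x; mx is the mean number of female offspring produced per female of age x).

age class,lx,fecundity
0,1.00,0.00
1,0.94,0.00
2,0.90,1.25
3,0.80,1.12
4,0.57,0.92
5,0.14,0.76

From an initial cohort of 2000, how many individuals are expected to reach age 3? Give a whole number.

1600

Expected survivors = N0 · l_3 = 2000 × 0.80 = 1600 → 1600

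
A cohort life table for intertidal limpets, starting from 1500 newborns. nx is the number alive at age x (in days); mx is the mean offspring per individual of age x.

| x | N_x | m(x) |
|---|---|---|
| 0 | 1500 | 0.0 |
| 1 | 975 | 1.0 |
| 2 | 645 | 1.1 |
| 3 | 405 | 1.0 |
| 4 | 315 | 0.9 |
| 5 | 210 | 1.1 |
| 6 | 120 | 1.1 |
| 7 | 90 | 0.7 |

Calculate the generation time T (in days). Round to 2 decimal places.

2.55

lx = nx/n0 = nx/1500: 1, 0.65, 0.43, 0.27, 0.21, 0.14, 0.08, 0.06
lx·mx: 0, 0.65, 0.473, 0.27, 0.189, 0.154, 0.088, 0.042 → R0 = 1.866
x·lx·mx: 0, 0.65, 0.946, 0.81, 0.756, 0.77, 0.528, 0.294 → Σ = 4.754
T = 4.754 / 1.866 = 2.547696… → 2.55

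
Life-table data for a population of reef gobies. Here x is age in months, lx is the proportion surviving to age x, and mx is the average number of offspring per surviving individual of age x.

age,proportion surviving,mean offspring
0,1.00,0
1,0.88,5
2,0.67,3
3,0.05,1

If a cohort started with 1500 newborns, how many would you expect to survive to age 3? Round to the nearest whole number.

75

Expected survivors = N0 · l_3 = 1500 × 0.05 = 75 → 75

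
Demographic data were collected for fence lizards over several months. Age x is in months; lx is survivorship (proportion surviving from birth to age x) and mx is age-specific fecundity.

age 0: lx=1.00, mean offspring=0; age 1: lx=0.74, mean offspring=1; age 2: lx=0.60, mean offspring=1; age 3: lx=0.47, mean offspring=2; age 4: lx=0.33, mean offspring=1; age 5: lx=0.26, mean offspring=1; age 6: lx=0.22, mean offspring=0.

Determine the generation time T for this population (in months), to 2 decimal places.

2.57

lx·mx: 0, 0.74, 0.6, 0.94, 0.33, 0.26, 0 → R0 = 2.87
x·lx·mx: 0, 0.74, 1.2, 2.82, 1.32, 1.3, 0 → Σ = 7.38
T = 7.38 / 2.87 = 2.571429… → 2.57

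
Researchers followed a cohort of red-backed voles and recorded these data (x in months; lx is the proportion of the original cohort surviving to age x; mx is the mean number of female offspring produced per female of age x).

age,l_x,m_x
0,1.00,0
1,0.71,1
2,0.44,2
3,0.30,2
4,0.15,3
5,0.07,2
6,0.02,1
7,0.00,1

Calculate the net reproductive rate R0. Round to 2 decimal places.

lx·mx by age: 0, 0.71, 0.88, 0.6, 0.45, 0.14, 0.02, 0
R0 = Σ lx·mx = 2.8 → 2.80

2.80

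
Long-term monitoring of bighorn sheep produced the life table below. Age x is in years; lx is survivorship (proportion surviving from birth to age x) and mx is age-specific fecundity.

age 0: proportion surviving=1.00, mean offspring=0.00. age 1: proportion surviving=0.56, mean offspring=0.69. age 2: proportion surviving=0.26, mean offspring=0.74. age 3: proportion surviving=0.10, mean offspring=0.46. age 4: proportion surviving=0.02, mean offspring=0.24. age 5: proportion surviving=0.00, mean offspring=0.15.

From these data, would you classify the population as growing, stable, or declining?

declining

R0 = Σ lx·mx = 0 + 0.3864 + 0.1924 + 0.046 + 0.0048 + 0 = 0.6296
R0 < 1, so the population is declining.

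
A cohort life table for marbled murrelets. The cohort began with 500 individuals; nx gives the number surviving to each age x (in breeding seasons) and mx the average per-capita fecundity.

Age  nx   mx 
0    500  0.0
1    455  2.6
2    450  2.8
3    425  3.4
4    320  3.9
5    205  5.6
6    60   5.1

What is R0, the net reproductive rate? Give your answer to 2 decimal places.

lx = nx/n0 = nx/500: 1, 0.91, 0.9, 0.85, 0.64, 0.41, 0.12
lx·mx by age: 0, 2.366, 2.52, 2.89, 2.496, 2.296, 0.612
R0 = Σ lx·mx = 13.18 → 13.18

13.18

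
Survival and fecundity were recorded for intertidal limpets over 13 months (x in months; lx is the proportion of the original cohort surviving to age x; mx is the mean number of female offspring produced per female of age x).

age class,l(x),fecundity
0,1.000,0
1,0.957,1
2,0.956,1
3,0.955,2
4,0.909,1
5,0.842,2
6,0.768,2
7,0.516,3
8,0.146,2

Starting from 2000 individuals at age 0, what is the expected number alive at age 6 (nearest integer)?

1536

Expected survivors = N0 · l_6 = 2000 × 0.768 = 1536 → 1536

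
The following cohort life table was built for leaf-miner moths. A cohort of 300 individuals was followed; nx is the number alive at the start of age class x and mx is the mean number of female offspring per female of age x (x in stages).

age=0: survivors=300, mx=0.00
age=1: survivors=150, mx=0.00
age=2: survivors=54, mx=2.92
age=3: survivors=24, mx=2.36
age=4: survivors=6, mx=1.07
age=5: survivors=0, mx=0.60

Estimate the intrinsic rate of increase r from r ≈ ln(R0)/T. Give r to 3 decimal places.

lx = nx/n0 = nx/300: 1, 0.5, 0.18, 0.08, 0.02, 0
R0 = Σ lx·mx = 0 + 0 + 0.5256 + 0.1888 + 0.0214 + 0 = 0.7358
Σ x·lx·mx = 1.7032; T = 1.7032/0.7358 = 2.31476…
r ≈ ln(R0)/T = ln(0.7358)/2.31476… = -0.13254… → -0.133

-0.133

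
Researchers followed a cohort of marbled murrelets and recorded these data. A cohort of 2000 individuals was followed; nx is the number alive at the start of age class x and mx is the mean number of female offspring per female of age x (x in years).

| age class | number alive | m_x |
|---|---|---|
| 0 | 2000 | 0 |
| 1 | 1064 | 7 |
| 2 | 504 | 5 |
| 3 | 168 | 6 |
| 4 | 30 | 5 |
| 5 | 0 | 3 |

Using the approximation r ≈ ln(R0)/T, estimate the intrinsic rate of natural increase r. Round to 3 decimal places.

1.185

lx = nx/n0 = nx/2000: 1, 0.532, 0.252, 0.084, 0.015, 0
R0 = Σ lx·mx = 0 + 3.724 + 1.26 + 0.504 + 0.075 + 0 = 5.563
Σ x·lx·mx = 8.056; T = 8.056/5.563 = 1.44814…
r ≈ ln(R0)/T = ln(5.563)/1.44814… = 1.18506… → 1.185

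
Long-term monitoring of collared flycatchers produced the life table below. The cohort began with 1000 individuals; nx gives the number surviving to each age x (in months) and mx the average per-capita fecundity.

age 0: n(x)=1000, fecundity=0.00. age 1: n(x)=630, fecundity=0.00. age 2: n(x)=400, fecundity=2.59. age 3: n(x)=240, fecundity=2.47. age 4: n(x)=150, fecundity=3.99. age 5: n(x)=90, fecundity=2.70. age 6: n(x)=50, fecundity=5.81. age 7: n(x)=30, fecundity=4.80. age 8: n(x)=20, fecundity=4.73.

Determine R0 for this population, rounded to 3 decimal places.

lx = nx/n0 = nx/1000: 1, 0.63, 0.4, 0.24, 0.15, 0.09, 0.05, 0.03, 0.02
lx·mx by age: 0, 0, 1.036, 0.5928, 0.5985, 0.243, 0.2905, 0.144, 0.0946
R0 = Σ lx·mx = 2.9994 → 2.999

2.999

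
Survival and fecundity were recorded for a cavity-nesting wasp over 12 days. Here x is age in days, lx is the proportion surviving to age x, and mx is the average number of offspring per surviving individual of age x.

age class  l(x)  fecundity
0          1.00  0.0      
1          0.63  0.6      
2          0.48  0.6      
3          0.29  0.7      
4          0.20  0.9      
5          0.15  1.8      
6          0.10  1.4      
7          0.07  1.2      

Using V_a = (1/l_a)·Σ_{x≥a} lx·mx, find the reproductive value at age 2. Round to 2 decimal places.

lx·mx for x ≥ 2: 0.288, 0.203, 0.18, 0.27, 0.14, 0.084 → sum = 1.165
V_2 = 1.165 / l_2 = 1.165 / 0.48 = 2.427083… → 2.43

2.43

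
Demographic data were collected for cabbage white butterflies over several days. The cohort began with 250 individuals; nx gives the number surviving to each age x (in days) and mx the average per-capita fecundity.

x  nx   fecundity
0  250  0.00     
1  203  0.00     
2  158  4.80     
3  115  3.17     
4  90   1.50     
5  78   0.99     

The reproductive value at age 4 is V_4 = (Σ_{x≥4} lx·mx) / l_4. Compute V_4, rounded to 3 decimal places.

2.358

lx = nx/n0 = nx/250: 1, 0.812, 0.632, 0.46, 0.36, 0.312
lx·mx for x ≥ 4: 0.54, 0.30888 → sum = 0.84888
V_4 = 0.84888 / l_4 = 0.84888 / 0.36 = 2.358 → 2.358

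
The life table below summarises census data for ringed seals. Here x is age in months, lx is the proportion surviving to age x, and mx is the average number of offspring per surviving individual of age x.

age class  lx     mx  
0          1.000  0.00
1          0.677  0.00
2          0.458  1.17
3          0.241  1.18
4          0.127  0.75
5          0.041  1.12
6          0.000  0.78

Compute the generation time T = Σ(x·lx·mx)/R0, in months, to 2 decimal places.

2.64

lx·mx: 0, 0, 0.53586, 0.28438, 0.09525, 0.04592, 0 → R0 = 0.96141
x·lx·mx: 0, 0, 1.07172, 0.85314, 0.381, 0.2296, 0 → Σ = 2.53546
T = 2.53546 / 0.96141 = 2.637231… → 2.64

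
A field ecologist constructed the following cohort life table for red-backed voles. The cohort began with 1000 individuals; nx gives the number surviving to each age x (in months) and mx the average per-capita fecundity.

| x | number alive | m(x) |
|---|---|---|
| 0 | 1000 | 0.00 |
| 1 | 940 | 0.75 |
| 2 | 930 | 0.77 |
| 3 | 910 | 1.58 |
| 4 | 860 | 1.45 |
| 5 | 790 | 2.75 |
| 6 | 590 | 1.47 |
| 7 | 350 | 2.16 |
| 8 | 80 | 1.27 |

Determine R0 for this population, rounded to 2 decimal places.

lx = nx/n0 = nx/1000: 1, 0.94, 0.93, 0.91, 0.86, 0.79, 0.59, 0.35, 0.08
lx·mx by age: 0, 0.705, 0.7161, 1.4378, 1.247, 2.1725, 0.8673, 0.756, 0.1016
R0 = Σ lx·mx = 8.0033 → 8.00

8.00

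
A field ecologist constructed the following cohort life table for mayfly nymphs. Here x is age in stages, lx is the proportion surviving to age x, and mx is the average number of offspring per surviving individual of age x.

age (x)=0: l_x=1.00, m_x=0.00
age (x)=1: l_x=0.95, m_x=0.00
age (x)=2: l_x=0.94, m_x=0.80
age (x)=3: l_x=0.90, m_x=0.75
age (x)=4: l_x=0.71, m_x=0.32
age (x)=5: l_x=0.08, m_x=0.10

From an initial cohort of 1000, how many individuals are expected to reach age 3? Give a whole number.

900

Expected survivors = N0 · l_3 = 1000 × 0.90 = 900 → 900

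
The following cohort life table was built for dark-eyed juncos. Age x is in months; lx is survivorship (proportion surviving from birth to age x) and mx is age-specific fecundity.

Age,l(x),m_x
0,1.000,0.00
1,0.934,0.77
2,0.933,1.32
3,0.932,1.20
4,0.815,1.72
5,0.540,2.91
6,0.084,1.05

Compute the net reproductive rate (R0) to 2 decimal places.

lx·mx by age: 0, 0.71918, 1.23156, 1.1184, 1.4018, 1.5714, 0.0882
R0 = Σ lx·mx = 6.13054 → 6.13

6.13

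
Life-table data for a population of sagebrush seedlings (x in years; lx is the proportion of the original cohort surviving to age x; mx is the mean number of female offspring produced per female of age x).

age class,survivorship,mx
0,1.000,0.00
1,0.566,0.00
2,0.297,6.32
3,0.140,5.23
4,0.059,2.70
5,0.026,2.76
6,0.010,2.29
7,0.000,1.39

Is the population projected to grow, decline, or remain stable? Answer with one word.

R0 = Σ lx·mx = 0 + 0 + 1.87704 + 0.7322 + 0.1593 + 0.07176 + 0.0229 + 0 = 2.8632
R0 > 1, so the population is growing.

growing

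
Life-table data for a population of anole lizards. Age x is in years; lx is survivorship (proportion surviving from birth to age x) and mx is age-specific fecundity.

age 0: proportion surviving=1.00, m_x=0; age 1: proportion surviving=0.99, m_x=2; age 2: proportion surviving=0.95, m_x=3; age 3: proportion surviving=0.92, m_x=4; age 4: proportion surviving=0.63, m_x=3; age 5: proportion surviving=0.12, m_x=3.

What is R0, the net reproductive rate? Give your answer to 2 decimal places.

lx·mx by age: 0, 1.98, 2.85, 3.68, 1.89, 0.36
R0 = Σ lx·mx = 10.76 → 10.76

10.76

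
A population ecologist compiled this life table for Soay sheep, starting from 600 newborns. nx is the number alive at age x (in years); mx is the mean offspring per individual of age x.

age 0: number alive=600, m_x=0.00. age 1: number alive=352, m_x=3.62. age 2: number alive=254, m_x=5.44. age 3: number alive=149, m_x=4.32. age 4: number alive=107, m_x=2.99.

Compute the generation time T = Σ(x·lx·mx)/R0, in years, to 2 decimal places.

2.00

lx = nx/n0 = nx/600: 1, 0.58667…, 0.42333…, 0.24833…, 0.17833…
lx·mx: 0, 2.123733…, 2.302933…, 1.0728…, 0.533217… → R0 = 6.032683…
x·lx·mx: 0, 2.123733…, 4.605867…, 3.2184…, 2.132867… → Σ = 12.080867…
T = 12.080867… / 6.032683… = 2.002569… → 2.00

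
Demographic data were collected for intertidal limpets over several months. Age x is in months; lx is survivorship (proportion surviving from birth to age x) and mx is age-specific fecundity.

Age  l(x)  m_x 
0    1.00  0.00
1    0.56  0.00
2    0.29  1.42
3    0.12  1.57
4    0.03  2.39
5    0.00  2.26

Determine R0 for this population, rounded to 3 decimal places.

0.672

lx·mx by age: 0, 0, 0.4118, 0.1884, 0.0717, 0
R0 = Σ lx·mx = 0.6719 → 0.672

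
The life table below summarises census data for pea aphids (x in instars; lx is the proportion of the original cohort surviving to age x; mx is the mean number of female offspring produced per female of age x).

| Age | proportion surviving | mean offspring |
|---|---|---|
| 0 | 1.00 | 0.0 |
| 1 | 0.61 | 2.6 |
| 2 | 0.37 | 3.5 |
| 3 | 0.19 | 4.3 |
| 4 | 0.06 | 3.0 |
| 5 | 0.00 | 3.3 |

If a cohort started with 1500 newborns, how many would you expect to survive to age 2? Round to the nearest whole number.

Expected survivors = N0 · l_2 = 1500 × 0.37 = 555 → 555

555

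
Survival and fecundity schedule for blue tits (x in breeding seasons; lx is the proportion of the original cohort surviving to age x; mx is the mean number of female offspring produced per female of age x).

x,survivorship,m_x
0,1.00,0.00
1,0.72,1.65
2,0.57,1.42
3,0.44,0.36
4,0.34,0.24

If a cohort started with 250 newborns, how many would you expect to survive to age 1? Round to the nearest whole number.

180

Expected survivors = N0 · l_1 = 250 × 0.72 = 180 → 180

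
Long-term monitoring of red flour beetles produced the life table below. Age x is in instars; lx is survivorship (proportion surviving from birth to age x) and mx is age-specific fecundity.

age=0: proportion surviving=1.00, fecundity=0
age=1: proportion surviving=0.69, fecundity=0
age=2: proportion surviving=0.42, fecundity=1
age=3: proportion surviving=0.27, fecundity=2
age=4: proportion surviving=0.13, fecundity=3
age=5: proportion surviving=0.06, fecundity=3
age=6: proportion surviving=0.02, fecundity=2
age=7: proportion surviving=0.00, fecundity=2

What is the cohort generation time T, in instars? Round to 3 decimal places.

3.287

lx·mx: 0, 0, 0.42, 0.54, 0.39, 0.18, 0.04, 0 → R0 = 1.57
x·lx·mx: 0, 0, 0.84, 1.62, 1.56, 0.9, 0.24, 0 → Σ = 5.16
T = 5.16 / 1.57 = 3.286624… → 3.287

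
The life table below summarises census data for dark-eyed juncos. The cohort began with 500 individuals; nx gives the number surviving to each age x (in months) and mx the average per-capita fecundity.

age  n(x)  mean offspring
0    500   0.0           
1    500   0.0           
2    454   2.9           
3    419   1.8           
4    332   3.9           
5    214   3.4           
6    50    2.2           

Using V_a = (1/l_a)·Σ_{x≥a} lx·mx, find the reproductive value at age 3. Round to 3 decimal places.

6.889

lx = nx/n0 = nx/500: 1, 1, 0.908, 0.838, 0.664, 0.428, 0.1
lx·mx for x ≥ 3: 1.5084, 2.5896, 1.4552, 0.22 → sum = 5.7732
V_3 = 5.7732 / l_3 = 5.7732 / 0.838 = 6.88926… → 6.889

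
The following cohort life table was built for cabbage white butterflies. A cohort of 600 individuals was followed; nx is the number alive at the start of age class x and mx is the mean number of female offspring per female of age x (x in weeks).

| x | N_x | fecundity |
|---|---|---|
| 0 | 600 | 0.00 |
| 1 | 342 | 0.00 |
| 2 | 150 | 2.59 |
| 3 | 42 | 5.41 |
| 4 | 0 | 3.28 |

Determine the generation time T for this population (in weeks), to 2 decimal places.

2.37

lx = nx/n0 = nx/600: 1, 0.57, 0.25, 0.07, 0
lx·mx: 0, 0, 0.6475, 0.3787, 0 → R0 = 1.0262
x·lx·mx: 0, 0, 1.295, 1.1361, 0 → Σ = 2.4311
T = 2.4311 / 1.0262 = 2.369031… → 2.37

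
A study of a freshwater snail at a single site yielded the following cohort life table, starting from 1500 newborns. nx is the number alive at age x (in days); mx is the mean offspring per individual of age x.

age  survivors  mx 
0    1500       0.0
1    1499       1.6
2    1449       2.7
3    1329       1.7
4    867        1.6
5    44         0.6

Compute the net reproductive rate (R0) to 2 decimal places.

lx = nx/n0 = nx/1500: 1, 0.99933…, 0.966, 0.886, 0.578, 0.02933…
lx·mx by age: 0, 1.598933…, 2.6082, 1.5062, 0.9248, 0.0176…
R0 = Σ lx·mx = 6.655733… → 6.66

6.66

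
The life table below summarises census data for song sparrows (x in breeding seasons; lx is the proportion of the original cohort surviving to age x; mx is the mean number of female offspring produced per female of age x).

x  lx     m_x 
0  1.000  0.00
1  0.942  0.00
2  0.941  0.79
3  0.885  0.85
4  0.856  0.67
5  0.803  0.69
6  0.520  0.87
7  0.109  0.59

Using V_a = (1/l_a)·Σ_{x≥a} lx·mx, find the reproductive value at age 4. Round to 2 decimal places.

1.92

lx·mx for x ≥ 4: 0.57352, 0.55407, 0.4524, 0.06431 → sum = 1.6443
V_4 = 1.6443 / l_4 = 1.6443 / 0.856 = 1.920911… → 1.92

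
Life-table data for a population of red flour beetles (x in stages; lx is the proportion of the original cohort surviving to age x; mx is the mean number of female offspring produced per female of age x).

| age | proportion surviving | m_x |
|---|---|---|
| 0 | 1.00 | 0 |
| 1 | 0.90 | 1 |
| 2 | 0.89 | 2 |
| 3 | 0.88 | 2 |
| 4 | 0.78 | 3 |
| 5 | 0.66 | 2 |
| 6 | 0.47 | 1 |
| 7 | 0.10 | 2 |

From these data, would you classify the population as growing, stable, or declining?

R0 = Σ lx·mx = 0 + 0.9 + 1.78 + 1.76 + 2.34 + 1.32 + 0.47 + 0.2 = 8.77
R0 > 1, so the population is growing.

growing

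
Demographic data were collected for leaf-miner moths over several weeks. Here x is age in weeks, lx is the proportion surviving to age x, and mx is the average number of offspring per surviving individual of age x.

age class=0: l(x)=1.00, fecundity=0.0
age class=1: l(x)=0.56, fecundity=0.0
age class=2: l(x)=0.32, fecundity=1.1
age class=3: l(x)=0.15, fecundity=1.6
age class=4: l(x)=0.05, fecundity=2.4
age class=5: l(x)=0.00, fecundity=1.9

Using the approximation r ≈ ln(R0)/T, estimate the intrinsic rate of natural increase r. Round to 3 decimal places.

R0 = Σ lx·mx = 0 + 0 + 0.352 + 0.24 + 0.12 + 0 = 0.712
Σ x·lx·mx = 1.904; T = 1.904/0.712 = 2.67416…
r ≈ ln(R0)/T = ln(0.712)/2.67416… = -0.12702… → -0.127

-0.127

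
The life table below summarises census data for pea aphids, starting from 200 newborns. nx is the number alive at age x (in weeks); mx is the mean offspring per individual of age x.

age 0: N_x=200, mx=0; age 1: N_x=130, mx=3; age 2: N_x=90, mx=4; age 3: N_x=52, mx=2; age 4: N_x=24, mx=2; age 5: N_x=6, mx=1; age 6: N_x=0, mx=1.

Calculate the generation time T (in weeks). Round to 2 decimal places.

lx = nx/n0 = nx/200: 1, 0.65, 0.45, 0.26, 0.12, 0.03, 0
lx·mx: 0, 1.95, 1.8, 0.52, 0.24, 0.03, 0 → R0 = 4.54
x·lx·mx: 0, 1.95, 3.6, 1.56, 0.96, 0.15, 0 → Σ = 8.22
T = 8.22 / 4.54 = 1.810573… → 1.81

1.81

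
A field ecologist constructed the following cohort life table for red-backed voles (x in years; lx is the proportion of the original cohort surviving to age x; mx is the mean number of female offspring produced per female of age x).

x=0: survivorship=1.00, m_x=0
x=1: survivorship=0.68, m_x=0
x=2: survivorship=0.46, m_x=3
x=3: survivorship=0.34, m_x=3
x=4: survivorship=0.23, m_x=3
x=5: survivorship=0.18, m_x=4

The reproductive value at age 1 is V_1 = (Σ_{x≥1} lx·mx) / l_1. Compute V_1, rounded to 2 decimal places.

5.60

lx·mx for x ≥ 1: 0, 1.38, 1.02, 0.69, 0.72 → sum = 3.81
V_1 = 3.81 / l_1 = 3.81 / 0.68 = 5.602941… → 5.60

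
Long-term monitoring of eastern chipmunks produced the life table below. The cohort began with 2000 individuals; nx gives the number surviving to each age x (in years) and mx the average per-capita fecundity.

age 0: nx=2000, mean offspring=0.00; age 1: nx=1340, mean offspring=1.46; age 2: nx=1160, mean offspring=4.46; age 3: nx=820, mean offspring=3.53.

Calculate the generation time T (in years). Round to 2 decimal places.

2.09

lx = nx/n0 = nx/2000: 1, 0.67, 0.58, 0.41
lx·mx: 0, 0.9782, 2.5868, 1.4473 → R0 = 5.0123
x·lx·mx: 0, 0.9782, 5.1736, 4.3419 → Σ = 10.4937
T = 10.4937 / 5.0123 = 2.09359… → 2.09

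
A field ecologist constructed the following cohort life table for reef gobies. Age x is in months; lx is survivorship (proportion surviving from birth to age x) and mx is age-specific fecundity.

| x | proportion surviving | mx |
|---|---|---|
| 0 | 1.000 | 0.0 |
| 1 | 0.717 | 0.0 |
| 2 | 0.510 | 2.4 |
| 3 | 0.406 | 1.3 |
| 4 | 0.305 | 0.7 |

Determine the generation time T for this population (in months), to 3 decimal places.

lx·mx: 0, 0, 1.224, 0.5278, 0.2135 → R0 = 1.9653
x·lx·mx: 0, 0, 2.448, 1.5834, 0.854 → Σ = 4.8854
T = 4.8854 / 1.9653 = 2.485829… → 2.486

2.486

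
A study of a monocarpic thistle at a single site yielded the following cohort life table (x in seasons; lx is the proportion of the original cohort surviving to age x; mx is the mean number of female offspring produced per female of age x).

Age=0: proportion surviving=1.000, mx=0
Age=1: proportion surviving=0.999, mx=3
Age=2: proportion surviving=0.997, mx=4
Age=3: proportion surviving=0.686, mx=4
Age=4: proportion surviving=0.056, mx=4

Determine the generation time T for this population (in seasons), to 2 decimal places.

lx·mx: 0, 2.997, 3.988, 2.744, 0.224 → R0 = 9.953
x·lx·mx: 0, 2.997, 7.976, 8.232, 0.896 → Σ = 20.101
T = 20.101 / 9.953 = 2.019592… → 2.02

2.02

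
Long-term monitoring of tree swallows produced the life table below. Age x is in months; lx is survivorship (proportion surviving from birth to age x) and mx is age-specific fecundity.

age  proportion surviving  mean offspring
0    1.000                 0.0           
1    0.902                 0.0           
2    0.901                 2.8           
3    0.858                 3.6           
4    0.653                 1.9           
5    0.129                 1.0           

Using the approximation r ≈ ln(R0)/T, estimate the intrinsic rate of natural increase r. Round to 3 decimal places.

R0 = Σ lx·mx = 0 + 0 + 2.5228 + 3.0888 + 1.2407 + 0.129 = 6.9813
Σ x·lx·mx = 19.9198; T = 19.9198/6.9813 = 2.85331…
r ≈ ln(R0)/T = ln(6.9813)/2.85331… = 0.68105… → 0.681

0.681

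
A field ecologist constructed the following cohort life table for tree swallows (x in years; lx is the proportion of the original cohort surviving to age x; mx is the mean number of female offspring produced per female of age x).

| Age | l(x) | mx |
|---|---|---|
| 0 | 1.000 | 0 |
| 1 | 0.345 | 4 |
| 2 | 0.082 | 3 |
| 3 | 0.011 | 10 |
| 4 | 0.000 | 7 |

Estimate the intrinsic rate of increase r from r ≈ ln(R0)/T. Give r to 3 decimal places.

R0 = Σ lx·mx = 0 + 1.38 + 0.246 + 0.11 + 0 = 1.736
Σ x·lx·mx = 2.202; T = 2.202/1.736 = 1.26843…
r ≈ ln(R0)/T = ln(1.736)/1.26843… = 0.43485… → 0.435

0.435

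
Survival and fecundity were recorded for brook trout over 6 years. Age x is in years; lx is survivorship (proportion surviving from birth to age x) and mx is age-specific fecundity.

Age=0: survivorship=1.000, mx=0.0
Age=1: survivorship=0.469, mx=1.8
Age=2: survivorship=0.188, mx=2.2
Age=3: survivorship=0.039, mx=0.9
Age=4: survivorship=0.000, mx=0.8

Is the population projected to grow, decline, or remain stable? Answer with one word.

growing

R0 = Σ lx·mx = 0 + 0.8442 + 0.4136 + 0.0351 + 0 = 1.2929
R0 > 1, so the population is growing.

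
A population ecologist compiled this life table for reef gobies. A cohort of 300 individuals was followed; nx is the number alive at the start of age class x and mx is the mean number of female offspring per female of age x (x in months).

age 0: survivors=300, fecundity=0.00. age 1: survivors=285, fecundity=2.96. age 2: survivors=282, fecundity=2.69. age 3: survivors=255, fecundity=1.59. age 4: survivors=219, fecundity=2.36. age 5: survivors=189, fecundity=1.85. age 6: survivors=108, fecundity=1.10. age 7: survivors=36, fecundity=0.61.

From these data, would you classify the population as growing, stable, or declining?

growing

lx = nx/n0 = nx/300: 1, 0.95, 0.94, 0.85, 0.73, 0.63, 0.36, 0.12
R0 = Σ lx·mx = 0 + 2.812 + 2.5286 + 1.3515 + 1.7228 + 1.1655 + 0.396 + 0.0732 = 10.0496
R0 > 1, so the population is growing.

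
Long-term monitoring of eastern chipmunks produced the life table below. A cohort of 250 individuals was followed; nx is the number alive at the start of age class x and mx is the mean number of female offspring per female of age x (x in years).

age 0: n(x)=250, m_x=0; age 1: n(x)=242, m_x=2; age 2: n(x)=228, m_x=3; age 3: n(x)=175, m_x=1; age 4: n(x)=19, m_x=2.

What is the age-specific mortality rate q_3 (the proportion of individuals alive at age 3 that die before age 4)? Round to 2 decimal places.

0.89

lx = nx/n0 = nx/250: 1, 0.968, 0.912, 0.7, 0.076
q_3 = (l_3 − l_4) / l_3 = (0.7 − 0.076) / 0.7
     = 0.624 / 0.7 = 0.891429… → 0.89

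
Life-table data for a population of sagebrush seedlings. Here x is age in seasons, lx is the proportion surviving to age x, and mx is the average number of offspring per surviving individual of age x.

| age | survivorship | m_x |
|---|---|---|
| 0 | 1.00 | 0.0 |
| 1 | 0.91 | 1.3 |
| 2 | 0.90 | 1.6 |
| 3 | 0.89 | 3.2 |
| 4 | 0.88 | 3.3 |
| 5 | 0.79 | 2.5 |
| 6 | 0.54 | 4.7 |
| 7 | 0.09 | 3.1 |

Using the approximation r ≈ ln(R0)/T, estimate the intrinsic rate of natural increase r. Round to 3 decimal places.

0.662

R0 = Σ lx·mx = 0 + 1.183 + 1.44 + 2.848 + 2.904 + 1.975 + 2.538 + 0.279 = 13.167
Σ x·lx·mx = 51.279; T = 51.279/13.167 = 3.89451…
r ≈ ln(R0)/T = ln(13.167)/3.89451… = 0.66188… → 0.662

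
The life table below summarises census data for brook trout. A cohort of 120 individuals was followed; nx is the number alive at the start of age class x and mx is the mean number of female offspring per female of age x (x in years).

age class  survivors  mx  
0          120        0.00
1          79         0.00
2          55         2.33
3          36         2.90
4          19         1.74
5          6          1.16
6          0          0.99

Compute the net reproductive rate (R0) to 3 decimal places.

lx = nx/n0 = nx/120: 1, 0.65833…, 0.45833…, 0.3, 0.15833…, 0.05, 0
lx·mx by age: 0, 0, 1.067917…, 0.87, 0.2755…, 0.058, 0
R0 = Σ lx·mx = 2.271417… → 2.271

2.271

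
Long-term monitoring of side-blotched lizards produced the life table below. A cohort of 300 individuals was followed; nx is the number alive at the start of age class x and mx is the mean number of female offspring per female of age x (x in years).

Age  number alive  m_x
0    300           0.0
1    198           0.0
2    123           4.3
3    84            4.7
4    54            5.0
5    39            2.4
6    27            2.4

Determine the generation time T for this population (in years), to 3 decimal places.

lx = nx/n0 = nx/300: 1, 0.66, 0.41, 0.28, 0.18, 0.13, 0.09
lx·mx: 0, 0, 1.763, 1.316, 0.9, 0.312, 0.216 → R0 = 4.507
x·lx·mx: 0, 0, 3.526, 3.948, 3.6, 1.56, 1.296 → Σ = 13.93
T = 13.93 / 4.507 = 3.090748… → 3.091

3.091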